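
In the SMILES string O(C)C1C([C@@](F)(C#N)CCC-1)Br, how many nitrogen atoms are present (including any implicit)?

1

The symbol for nitrogen appears 1 time in the SMILES.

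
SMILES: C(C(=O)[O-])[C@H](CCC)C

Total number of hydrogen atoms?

Hydrogens are implicit in SMILES; fill each atom to its normal valence:
  3 × C: 2 H each → 6
  2 × C: 3 H each → 6
  1 × C: 1 H
  1 × C: no H
  1 × O: no H
  1 × O (charge -1): no H
  Total hydrogens = 13.

13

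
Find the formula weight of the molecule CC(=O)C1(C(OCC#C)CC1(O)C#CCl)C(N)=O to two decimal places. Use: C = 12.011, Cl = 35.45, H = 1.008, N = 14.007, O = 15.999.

Molecular formula: C12H12ClNO4.
M = 12×12.011 + 1×35.45 + 12×1.008 + 1×14.007 + 4×15.999 = 269.68 g/mol.

269.68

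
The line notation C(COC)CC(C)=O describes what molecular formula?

Heavy atoms from the SMILES: 6 C, 2 O.
Implicit hydrogens by atom environment:
  3 × C: 2 H each → 6
  2 × C: 3 H each → 6
  2 × O: no H
  1 × C: no H
  Total hydrogens = 12.
Molecular formula: C6H12O2

C6H12O2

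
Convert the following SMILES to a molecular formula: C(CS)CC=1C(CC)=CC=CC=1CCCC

C15H24S

Heavy atoms from the SMILES: 15 C, 1 S.
Implicit hydrogens by atom environment:
  7 × C: 2 H each → 14
  3 × C (aromatic): 1 H each → 3
  3 × C (aromatic): no H
  2 × C: 3 H each → 6
  1 × S: 1 H
  Total hydrogens = 24.
Molecular formula: C15H24S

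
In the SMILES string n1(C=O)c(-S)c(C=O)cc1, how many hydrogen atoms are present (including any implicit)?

5

Hydrogens are implicit in SMILES; fill each atom to its normal valence:
  2 × C (aromatic): 1 H each → 2
  2 × C: 1 H each → 2
  2 × C (aromatic): no H
  2 × O: no H
  1 × N (aromatic): no H
  1 × S: 1 H
  Total hydrogens = 5.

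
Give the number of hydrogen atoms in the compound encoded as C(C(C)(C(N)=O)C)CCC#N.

14

Hydrogens are implicit in SMILES; fill each atom to its normal valence:
  3 × C: 2 H each → 6
  3 × C: no H
  2 × C: 3 H each → 6
  1 × N: 2 H
  1 × N: no H
  1 × O: no H
  Total hydrogens = 14.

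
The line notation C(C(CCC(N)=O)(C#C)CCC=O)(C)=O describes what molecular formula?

C11H15NO3

Heavy atoms from the SMILES: 11 C, 1 N, 3 O.
Implicit hydrogens by atom environment:
  4 × C: 2 H each → 8
  4 × C: no H
  3 × O: no H
  2 × C: 1 H each → 2
  1 × C: 3 H
  1 × N: 2 H
  Total hydrogens = 15.
Molecular formula: C11H15NO3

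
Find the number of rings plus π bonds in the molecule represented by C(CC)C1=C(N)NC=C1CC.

Molecular formula from the SMILES: C9H16N2.
DoU = (2C + 2 + N − H − X)/2 = (2·9 + 2 + 2 − 16 − 0)/2 = 6/2 = 3.
(Structurally: 1 ring(s) + 2 π bond(s) = 3.)

3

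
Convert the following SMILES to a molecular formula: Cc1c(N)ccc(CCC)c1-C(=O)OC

C12H17NO2

Heavy atoms from the SMILES: 12 C, 1 N, 2 O.
Implicit hydrogens by atom environment:
  4 × C (aromatic): no H
  3 × C: 3 H each → 9
  2 × C: 2 H each → 4
  2 × C (aromatic): 1 H each → 2
  2 × O: no H
  1 × C: no H
  1 × N: 2 H
  Total hydrogens = 17.
Molecular formula: C12H17NO2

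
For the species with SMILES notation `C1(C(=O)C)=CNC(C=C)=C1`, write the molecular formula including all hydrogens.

C8H9NO

Heavy atoms from the SMILES: 8 C, 1 N, 1 O.
Implicit hydrogens by atom environment:
  2 × C (aromatic): 1 H each → 2
  2 × C (aromatic): no H
  1 × C: 3 H
  1 × C: 2 H
  1 × C: 1 H
  1 × C: no H
  1 × N (aromatic): 1 H
  1 × O: no H
  Total hydrogens = 9.
Molecular formula: C8H9NO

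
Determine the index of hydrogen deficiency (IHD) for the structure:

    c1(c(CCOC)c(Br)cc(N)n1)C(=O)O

Molecular formula from the SMILES: C9H11BrN2O3.
DoU = (2C + 2 + N − H − X)/2 = (2·9 + 2 + 2 − 11 − 1)/2 = 10/2 = 5.
(Structurally: 1 ring(s) + 4 π bond(s) = 5.)

5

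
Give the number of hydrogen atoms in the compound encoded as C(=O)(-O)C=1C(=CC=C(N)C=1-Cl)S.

6

Hydrogens are implicit in SMILES; fill each atom to its normal valence:
  4 × C (aromatic): no H
  2 × C (aromatic): 1 H each → 2
  1 × C: no H
  1 × Cl: no H
  1 × N: 2 H
  1 × O: 1 H
  1 × O: no H
  1 × S: 1 H
  Total hydrogens = 6.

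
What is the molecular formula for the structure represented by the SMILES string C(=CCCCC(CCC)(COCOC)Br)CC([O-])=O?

C14H24BrO4-

Heavy atoms from the SMILES: 1 Br, 14 C, 4 O.
Implicit hydrogens by atom environment:
  8 × C: 2 H each → 16
  3 × O: no H
  2 × C: 3 H each → 6
  2 × C: 1 H each → 2
  2 × C: no H
  1 × Br: no H
  1 × O (charge -1): no H
  Total hydrogens = 24.
Net charge -1.
Molecular formula: C14H24BrO4-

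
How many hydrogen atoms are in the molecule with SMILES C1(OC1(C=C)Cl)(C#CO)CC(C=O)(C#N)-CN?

11

Hydrogens are implicit in SMILES; fill each atom to its normal valence:
  6 × C: no H
  3 × C: 2 H each → 6
  2 × C: 1 H each → 2
  2 × O: no H
  1 × Cl: no H
  1 × N: 2 H
  1 × N: no H
  1 × O: 1 H
  Total hydrogens = 11.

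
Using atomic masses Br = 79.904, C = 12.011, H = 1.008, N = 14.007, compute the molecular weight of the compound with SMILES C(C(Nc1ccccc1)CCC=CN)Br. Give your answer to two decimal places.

269.19

Molecular formula: C12H17BrN2.
M = 1×79.904 + 12×12.011 + 17×1.008 + 2×14.007 = 269.19 g/mol.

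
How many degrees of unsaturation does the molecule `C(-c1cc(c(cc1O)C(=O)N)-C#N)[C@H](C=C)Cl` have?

8

Molecular formula from the SMILES: C12H11ClN2O2.
DoU = (2C + 2 + N − H − X)/2 = (2·12 + 2 + 2 − 11 − 1)/2 = 16/2 = 8.
(Structurally: 1 ring(s) + 7 π bond(s) = 8.)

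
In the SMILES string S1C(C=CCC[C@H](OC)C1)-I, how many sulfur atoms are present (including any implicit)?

The symbol for sulfur appears 1 time in the SMILES.

1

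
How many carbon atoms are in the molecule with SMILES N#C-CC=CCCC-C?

8

The symbol for carbon appears 8 times in the SMILES.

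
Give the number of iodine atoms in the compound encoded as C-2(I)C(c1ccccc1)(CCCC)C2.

1

The symbol for iodine appears 1 time in the SMILES.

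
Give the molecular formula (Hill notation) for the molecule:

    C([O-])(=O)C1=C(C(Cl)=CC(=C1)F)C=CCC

C11H9ClFO2-

Heavy atoms from the SMILES: 11 C, 1 Cl, 1 F, 2 O.
Implicit hydrogens by atom environment:
  4 × C (aromatic): no H
  2 × C (aromatic): 1 H each → 2
  2 × C: 1 H each → 2
  1 × C: 3 H
  1 × C: 2 H
  1 × C: no H
  1 × Cl: no H
  1 × F: no H
  1 × O: no H
  1 × O (charge -1): no H
  Total hydrogens = 9.
Net charge -1.
Molecular formula: C11H9ClFO2-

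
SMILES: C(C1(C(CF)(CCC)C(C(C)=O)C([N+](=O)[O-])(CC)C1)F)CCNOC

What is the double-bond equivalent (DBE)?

Molecular formula from the SMILES: C17H30F2N2O4.
DoU = (2C + 2 + N − H − X)/2 = (2·17 + 2 + 2 − 30 − 2)/2 = 6/2 = 3.
(Structurally: 1 ring(s) + 2 π bond(s) = 3.)

3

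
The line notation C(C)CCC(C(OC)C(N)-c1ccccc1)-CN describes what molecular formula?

C15H26N2O

Heavy atoms from the SMILES: 15 C, 2 N, 1 O.
Implicit hydrogens by atom environment:
  5 × C (aromatic): 1 H each → 5
  4 × C: 2 H each → 8
  3 × C: 1 H each → 3
  2 × C: 3 H each → 6
  2 × N: 2 H each → 4
  1 × C (aromatic): no H
  1 × O: no H
  Total hydrogens = 26.
Molecular formula: C15H26N2O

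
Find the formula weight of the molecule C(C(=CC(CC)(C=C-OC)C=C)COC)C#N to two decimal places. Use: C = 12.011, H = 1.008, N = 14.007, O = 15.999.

Molecular formula: C14H21NO2.
M = 14×12.011 + 21×1.008 + 1×14.007 + 2×15.999 = 235.33 g/mol.

235.33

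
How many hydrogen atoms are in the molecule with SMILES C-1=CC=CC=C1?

6

Hydrogens are implicit in SMILES; fill each atom to its normal valence:
  6 × C (aromatic): 1 H each → 6
  Total hydrogens = 6.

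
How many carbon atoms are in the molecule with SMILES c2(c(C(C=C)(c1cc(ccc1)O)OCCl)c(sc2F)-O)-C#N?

The symbol for carbon appears 15 times in the SMILES. Lowercase c denotes aromatic carbon and counts toward C.

15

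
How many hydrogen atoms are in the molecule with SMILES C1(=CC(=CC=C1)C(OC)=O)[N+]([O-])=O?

7

Hydrogens are implicit in SMILES; fill each atom to its normal valence:
  4 × C (aromatic): 1 H each → 4
  3 × O: no H
  2 × C (aromatic): no H
  1 × C: 3 H
  1 × C: no H
  1 × N (charge +1): no H
  1 × O (charge -1): no H
  Total hydrogens = 7.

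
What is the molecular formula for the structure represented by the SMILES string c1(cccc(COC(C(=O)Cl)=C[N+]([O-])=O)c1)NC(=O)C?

Heavy atoms from the SMILES: 12 C, 1 Cl, 2 N, 5 O.
Implicit hydrogens by atom environment:
  4 × C (aromatic): 1 H each → 4
  4 × O: no H
  3 × C: no H
  2 × C (aromatic): no H
  1 × C: 3 H
  1 × C: 2 H
  1 × C: 1 H
  1 × Cl: no H
  1 × N: 1 H
  1 × N (charge +1): no H
  1 × O (charge -1): no H
  Total hydrogens = 11.
Molecular formula: C12H11ClN2O5

C12H11ClN2O5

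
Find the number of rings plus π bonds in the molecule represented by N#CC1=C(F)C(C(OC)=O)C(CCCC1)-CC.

5

Molecular formula from the SMILES: C13H18FNO2.
DoU = (2C + 2 + N − H − X)/2 = (2·13 + 2 + 1 − 18 − 1)/2 = 10/2 = 5.
(Structurally: 1 ring(s) + 4 π bond(s) = 5.)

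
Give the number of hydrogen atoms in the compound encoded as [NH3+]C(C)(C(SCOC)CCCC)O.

Hydrogens are implicit in SMILES; fill each atom to its normal valence:
  4 × C: 2 H each → 8
  3 × C: 3 H each → 9
  1 × C: 1 H
  1 × C: no H
  1 × N (charge +1): 3 H
  1 × O: 1 H
  1 × O: no H
  1 × S: no H
  Total hydrogens = 22.

22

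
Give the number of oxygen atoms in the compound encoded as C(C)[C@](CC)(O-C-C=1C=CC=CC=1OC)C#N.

2

The symbol for oxygen appears 2 times in the SMILES.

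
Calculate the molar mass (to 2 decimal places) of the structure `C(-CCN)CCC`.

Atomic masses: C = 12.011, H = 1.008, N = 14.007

Molecular formula: C6H15N.
M = 6×12.011 + 15×1.008 + 1×14.007 = 101.19 g/mol.

101.19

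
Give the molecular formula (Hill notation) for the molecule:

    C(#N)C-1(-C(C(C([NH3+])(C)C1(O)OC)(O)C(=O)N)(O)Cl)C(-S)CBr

C11H18BrClN3O5S+

Heavy atoms from the SMILES: 1 Br, 11 C, 1 Cl, 3 N, 5 O, 1 S.
Implicit hydrogens by atom environment:
  7 × C: no H
  3 × O: 1 H each → 3
  2 × C: 3 H each → 6
  2 × O: no H
  1 × Br: no H
  1 × C: 2 H
  1 × C: 1 H
  1 × Cl: no H
  1 × N (charge +1): 3 H
  1 × N: 2 H
  1 × N: no H
  1 × S: 1 H
  Total hydrogens = 18.
Net charge +1.
Molecular formula: C11H18BrClN3O5S+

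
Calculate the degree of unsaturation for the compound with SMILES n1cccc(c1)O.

4

Molecular formula from the SMILES: C5H5NO.
DoU = (2C + 2 + N − H − X)/2 = (2·5 + 2 + 1 − 5 − 0)/2 = 8/2 = 4.
(Structurally: 1 ring(s) + 3 π bond(s) = 4.)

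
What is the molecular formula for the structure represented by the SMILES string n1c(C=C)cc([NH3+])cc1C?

Heavy atoms from the SMILES: 8 C, 2 N.
Implicit hydrogens by atom environment:
  3 × C (aromatic): no H
  2 × C (aromatic): 1 H each → 2
  1 × C: 3 H
  1 × C: 2 H
  1 × C: 1 H
  1 × N (charge +1): 3 H
  1 × N (aromatic): no H
  Total hydrogens = 11.
Net charge +1.
Molecular formula: C8H11N2+

C8H11N2+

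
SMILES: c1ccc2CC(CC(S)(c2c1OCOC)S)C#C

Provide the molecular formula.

Heavy atoms from the SMILES: 14 C, 2 O, 2 S.
Implicit hydrogens by atom environment:
  3 × C: 2 H each → 6
  3 × C (aromatic): 1 H each → 3
  3 × C (aromatic): no H
  2 × C: 1 H each → 2
  2 × C: no H
  2 × O: no H
  2 × S: 1 H each → 2
  1 × C: 3 H
  Total hydrogens = 16.
Molecular formula: C14H16O2S2

C14H16O2S2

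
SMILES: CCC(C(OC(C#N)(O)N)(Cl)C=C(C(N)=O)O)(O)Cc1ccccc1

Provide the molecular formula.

Heavy atoms from the SMILES: 16 C, 1 Cl, 3 N, 5 O.
Implicit hydrogens by atom environment:
  6 × C: no H
  5 × C (aromatic): 1 H each → 5
  3 × O: 1 H each → 3
  2 × C: 2 H each → 4
  2 × N: 2 H each → 4
  2 × O: no H
  1 × C: 3 H
  1 × C: 1 H
  1 × C (aromatic): no H
  1 × Cl: no H
  1 × N: no H
  Total hydrogens = 20.
Molecular formula: C16H20ClN3O5

C16H20ClN3O5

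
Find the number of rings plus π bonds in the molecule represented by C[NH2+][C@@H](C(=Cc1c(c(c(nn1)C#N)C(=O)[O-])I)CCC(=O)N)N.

9

Molecular formula from the SMILES: C13H15IN6O3.
DoU = (2C + 2 + N − H − X)/2 = (2·13 + 2 + 6 − 15 − 1)/2 = 18/2 = 9.
(Structurally: 1 ring(s) + 8 π bond(s) = 9.)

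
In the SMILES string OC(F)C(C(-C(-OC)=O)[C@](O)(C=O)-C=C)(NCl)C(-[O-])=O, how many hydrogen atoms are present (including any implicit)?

Hydrogens are implicit in SMILES; fill each atom to its normal valence:
  4 × C: 1 H each → 4
  4 × C: no H
  4 × O: no H
  2 × O: 1 H each → 2
  1 × C: 3 H
  1 × C: 2 H
  1 × Cl: no H
  1 × F: no H
  1 × N: 1 H
  1 × O (charge -1): no H
  Total hydrogens = 12.

12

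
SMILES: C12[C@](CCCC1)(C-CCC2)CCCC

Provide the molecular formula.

Heavy atoms from the SMILES: 14 C.
Implicit hydrogens by atom environment:
  11 × C: 2 H each → 22
  1 × C: 3 H
  1 × C: 1 H
  1 × C: no H
  Total hydrogens = 26.
Molecular formula: C14H26

C14H26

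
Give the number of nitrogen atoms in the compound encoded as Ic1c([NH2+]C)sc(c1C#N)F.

2

The symbol for nitrogen appears 2 times in the SMILES.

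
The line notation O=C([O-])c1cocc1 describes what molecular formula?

C5H3O3-

Heavy atoms from the SMILES: 5 C, 3 O.
Implicit hydrogens by atom environment:
  3 × C (aromatic): 1 H each → 3
  1 × C (aromatic): no H
  1 × C: no H
  1 × O (aromatic): no H
  1 × O: no H
  1 × O (charge -1): no H
  Total hydrogens = 3.
Net charge -1.
Molecular formula: C5H3O3-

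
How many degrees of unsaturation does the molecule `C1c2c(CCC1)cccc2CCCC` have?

5

Molecular formula from the SMILES: C14H20.
DoU = (2C + 2 + N − H − X)/2 = (2·14 + 2 + 0 − 20 − 0)/2 = 10/2 = 5.
(Structurally: 2 ring(s) + 3 π bond(s) = 5.)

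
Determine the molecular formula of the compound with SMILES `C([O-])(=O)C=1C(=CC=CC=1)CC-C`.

Heavy atoms from the SMILES: 10 C, 2 O.
Implicit hydrogens by atom environment:
  4 × C (aromatic): 1 H each → 4
  2 × C: 2 H each → 4
  2 × C (aromatic): no H
  1 × C: 3 H
  1 × C: no H
  1 × O: no H
  1 × O (charge -1): no H
  Total hydrogens = 11.
Net charge -1.
Molecular formula: C10H11O2-

C10H11O2-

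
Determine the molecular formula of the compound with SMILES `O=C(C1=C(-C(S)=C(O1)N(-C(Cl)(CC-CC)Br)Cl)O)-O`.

Heavy atoms from the SMILES: 1 Br, 10 C, 2 Cl, 1 N, 4 O, 1 S.
Implicit hydrogens by atom environment:
  4 × C (aromatic): no H
  3 × C: 2 H each → 6
  2 × C: no H
  2 × Cl: no H
  2 × O: 1 H each → 2
  1 × Br: no H
  1 × C: 3 H
  1 × N: no H
  1 × O (aromatic): no H
  1 × O: no H
  1 × S: 1 H
  Total hydrogens = 12.
Molecular formula: C10H12BrCl2NO4S

C10H12BrCl2NO4S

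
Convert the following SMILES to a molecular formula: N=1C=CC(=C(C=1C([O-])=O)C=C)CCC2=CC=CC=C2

C16H14NO2-

Heavy atoms from the SMILES: 16 C, 1 N, 2 O.
Implicit hydrogens by atom environment:
  7 × C (aromatic): 1 H each → 7
  4 × C (aromatic): no H
  3 × C: 2 H each → 6
  1 × C: 1 H
  1 × C: no H
  1 × N (aromatic): no H
  1 × O: no H
  1 × O (charge -1): no H
  Total hydrogens = 14.
Net charge -1.
Molecular formula: C16H14NO2-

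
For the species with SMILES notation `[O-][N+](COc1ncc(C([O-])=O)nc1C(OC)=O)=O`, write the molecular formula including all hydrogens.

Heavy atoms from the SMILES: 8 C, 3 N, 7 O.
Implicit hydrogens by atom environment:
  5 × O: no H
  3 × C (aromatic): no H
  2 × C: no H
  2 × N (aromatic): no H
  2 × O (charge -1): no H
  1 × C: 3 H
  1 × C: 2 H
  1 × C (aromatic): 1 H
  1 × N (charge +1): no H
  Total hydrogens = 6.
Net charge -1.
Molecular formula: C8H6N3O7-

C8H6N3O7-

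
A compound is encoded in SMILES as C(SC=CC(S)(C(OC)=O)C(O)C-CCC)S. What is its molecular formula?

Heavy atoms from the SMILES: 11 C, 3 O, 3 S.
Implicit hydrogens by atom environment:
  4 × C: 2 H each → 8
  3 × C: 1 H each → 3
  2 × C: 3 H each → 6
  2 × C: no H
  2 × O: no H
  2 × S: 1 H each → 2
  1 × O: 1 H
  1 × S: no H
  Total hydrogens = 20.
Molecular formula: C11H20O3S3

C11H20O3S3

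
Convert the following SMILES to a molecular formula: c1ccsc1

C4H4S

Heavy atoms from the SMILES: 4 C, 1 S.
Implicit hydrogens by atom environment:
  4 × C (aromatic): 1 H each → 4
  1 × S (aromatic): no H
  Total hydrogens = 4.
Molecular formula: C4H4S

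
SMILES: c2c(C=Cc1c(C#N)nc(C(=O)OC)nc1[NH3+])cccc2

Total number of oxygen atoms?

The symbol for oxygen appears 2 times in the SMILES.

2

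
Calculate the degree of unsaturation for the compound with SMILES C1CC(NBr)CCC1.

1

Molecular formula from the SMILES: C6H12BrN.
DoU = (2C + 2 + N − H − X)/2 = (2·6 + 2 + 1 − 12 − 1)/2 = 2/2 = 1.
(Structurally: 1 ring(s) + 0 π bond(s) = 1.)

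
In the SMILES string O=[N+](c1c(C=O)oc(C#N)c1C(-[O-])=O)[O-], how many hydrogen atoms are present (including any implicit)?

Hydrogens are implicit in SMILES; fill each atom to its normal valence:
  4 × C (aromatic): no H
  3 × O: no H
  2 × C: no H
  2 × O (charge -1): no H
  1 × C: 1 H
  1 × N (charge +1): no H
  1 × N: no H
  1 × O (aromatic): no H
  Total hydrogens = 1.

1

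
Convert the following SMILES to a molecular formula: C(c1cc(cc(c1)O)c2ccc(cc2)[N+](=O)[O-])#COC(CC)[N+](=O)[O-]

C17H14N2O6

Heavy atoms from the SMILES: 17 C, 2 N, 6 O.
Implicit hydrogens by atom environment:
  7 × C (aromatic): 1 H each → 7
  5 × C (aromatic): no H
  3 × O: no H
  2 × C: no H
  2 × N (charge +1): no H
  2 × O (charge -1): no H
  1 × C: 3 H
  1 × C: 2 H
  1 × C: 1 H
  1 × O: 1 H
  Total hydrogens = 14.
Molecular formula: C17H14N2O6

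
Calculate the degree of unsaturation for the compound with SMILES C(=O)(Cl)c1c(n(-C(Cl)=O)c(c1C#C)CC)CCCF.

7

Molecular formula from the SMILES: C13H12Cl2FNO2.
DoU = (2C + 2 + N − H − X)/2 = (2·13 + 2 + 1 − 12 − 3)/2 = 14/2 = 7.
(Structurally: 1 ring(s) + 6 π bond(s) = 7.)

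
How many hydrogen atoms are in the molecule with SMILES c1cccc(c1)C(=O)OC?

Hydrogens are implicit in SMILES; fill each atom to its normal valence:
  5 × C (aromatic): 1 H each → 5
  2 × O: no H
  1 × C: 3 H
  1 × C (aromatic): no H
  1 × C: no H
  Total hydrogens = 8.

8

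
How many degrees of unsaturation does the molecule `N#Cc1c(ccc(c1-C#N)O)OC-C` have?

Molecular formula from the SMILES: C10H8N2O2.
DoU = (2C + 2 + N − H − X)/2 = (2·10 + 2 + 2 − 8 − 0)/2 = 16/2 = 8.
(Structurally: 1 ring(s) + 7 π bond(s) = 8.)

8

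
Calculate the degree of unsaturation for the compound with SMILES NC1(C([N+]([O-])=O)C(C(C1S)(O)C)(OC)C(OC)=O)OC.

3

Molecular formula from the SMILES: C10H18N2O7S.
DoU = (2C + 2 + N − H − X)/2 = (2·10 + 2 + 2 − 18 − 0)/2 = 6/2 = 3.
(Structurally: 1 ring(s) + 2 π bond(s) = 3.)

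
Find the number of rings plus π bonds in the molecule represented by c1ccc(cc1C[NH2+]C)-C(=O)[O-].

Molecular formula from the SMILES: C9H11NO2.
DoU = (2C + 2 + N − H − X)/2 = (2·9 + 2 + 1 − 11 − 0)/2 = 10/2 = 5.
(Structurally: 1 ring(s) + 4 π bond(s) = 5.)

5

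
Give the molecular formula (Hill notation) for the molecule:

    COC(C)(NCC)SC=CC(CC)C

Heavy atoms from the SMILES: 11 C, 1 N, 1 O, 1 S.
Implicit hydrogens by atom environment:
  5 × C: 3 H each → 15
  3 × C: 1 H each → 3
  2 × C: 2 H each → 4
  1 × C: no H
  1 × N: 1 H
  1 × O: no H
  1 × S: no H
  Total hydrogens = 23.
Molecular formula: C11H23NOS

C11H23NOS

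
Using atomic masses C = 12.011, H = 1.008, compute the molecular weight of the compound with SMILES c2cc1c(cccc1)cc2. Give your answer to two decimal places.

128.17

Molecular formula: C10H8.
M = 10×12.011 + 8×1.008 = 128.17 g/mol.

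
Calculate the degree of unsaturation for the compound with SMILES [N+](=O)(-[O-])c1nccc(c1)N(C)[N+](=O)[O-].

6

Molecular formula from the SMILES: C6H6N4O4.
DoU = (2C + 2 + N − H − X)/2 = (2·6 + 2 + 4 − 6 − 0)/2 = 12/2 = 6.
(Structurally: 1 ring(s) + 5 π bond(s) = 6.)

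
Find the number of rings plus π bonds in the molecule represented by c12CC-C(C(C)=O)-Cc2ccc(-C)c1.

6

Molecular formula from the SMILES: C13H16O.
DoU = (2C + 2 + N − H − X)/2 = (2·13 + 2 + 0 − 16 − 0)/2 = 12/2 = 6.
(Structurally: 2 ring(s) + 4 π bond(s) = 6.)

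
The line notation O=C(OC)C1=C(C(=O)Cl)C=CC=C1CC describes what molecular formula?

Heavy atoms from the SMILES: 11 C, 1 Cl, 3 O.
Implicit hydrogens by atom environment:
  3 × C (aromatic): 1 H each → 3
  3 × C (aromatic): no H
  3 × O: no H
  2 × C: 3 H each → 6
  2 × C: no H
  1 × C: 2 H
  1 × Cl: no H
  Total hydrogens = 11.
Molecular formula: C11H11ClO3

C11H11ClO3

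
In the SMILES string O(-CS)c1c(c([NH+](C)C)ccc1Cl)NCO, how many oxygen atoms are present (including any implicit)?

2

The symbol for oxygen appears 2 times in the SMILES.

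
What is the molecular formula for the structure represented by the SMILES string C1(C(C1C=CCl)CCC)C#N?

Heavy atoms from the SMILES: 9 C, 1 Cl, 1 N.
Implicit hydrogens by atom environment:
  5 × C: 1 H each → 5
  2 × C: 2 H each → 4
  1 × C: 3 H
  1 × C: no H
  1 × Cl: no H
  1 × N: no H
  Total hydrogens = 12.
Molecular formula: C9H12ClN

C9H12ClN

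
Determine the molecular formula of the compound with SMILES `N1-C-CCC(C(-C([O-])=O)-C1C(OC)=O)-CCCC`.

Heavy atoms from the SMILES: 13 C, 1 N, 4 O.
Implicit hydrogens by atom environment:
  6 × C: 2 H each → 12
  3 × C: 1 H each → 3
  3 × O: no H
  2 × C: 3 H each → 6
  2 × C: no H
  1 × N: 1 H
  1 × O (charge -1): no H
  Total hydrogens = 22.
Net charge -1.
Molecular formula: C13H22NO4-

C13H22NO4-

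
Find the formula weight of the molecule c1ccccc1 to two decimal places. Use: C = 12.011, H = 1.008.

78.11

Molecular formula: C6H6.
M = 6×12.011 + 6×1.008 = 78.11 g/mol.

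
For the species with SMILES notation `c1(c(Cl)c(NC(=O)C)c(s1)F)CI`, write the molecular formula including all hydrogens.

C7H6ClFINOS

Heavy atoms from the SMILES: 7 C, 1 Cl, 1 F, 1 I, 1 N, 1 O, 1 S.
Implicit hydrogens by atom environment:
  4 × C (aromatic): no H
  1 × C: 3 H
  1 × C: 2 H
  1 × C: no H
  1 × Cl: no H
  1 × F: no H
  1 × I: no H
  1 × N: 1 H
  1 × O: no H
  1 × S (aromatic): no H
  Total hydrogens = 6.
Molecular formula: C7H6ClFINOS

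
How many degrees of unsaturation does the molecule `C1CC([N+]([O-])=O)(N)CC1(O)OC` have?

Molecular formula from the SMILES: C6H12N2O4.
DoU = (2C + 2 + N − H − X)/2 = (2·6 + 2 + 2 − 12 − 0)/2 = 4/2 = 2.
(Structurally: 1 ring(s) + 1 π bond(s) = 2.)

2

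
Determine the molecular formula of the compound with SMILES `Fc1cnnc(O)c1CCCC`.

C8H11FN2O

Heavy atoms from the SMILES: 8 C, 1 F, 2 N, 1 O.
Implicit hydrogens by atom environment:
  3 × C: 2 H each → 6
  3 × C (aromatic): no H
  2 × N (aromatic): no H
  1 × C: 3 H
  1 × C (aromatic): 1 H
  1 × F: no H
  1 × O: 1 H
  Total hydrogens = 11.
Molecular formula: C8H11FN2O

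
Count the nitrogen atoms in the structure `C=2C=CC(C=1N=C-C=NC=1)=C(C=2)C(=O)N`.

The symbol for nitrogen appears 3 times in the SMILES.

3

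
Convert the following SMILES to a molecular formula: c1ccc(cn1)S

C5H5NS

Heavy atoms from the SMILES: 5 C, 1 N, 1 S.
Implicit hydrogens by atom environment:
  4 × C (aromatic): 1 H each → 4
  1 × C (aromatic): no H
  1 × N (aromatic): no H
  1 × S: 1 H
  Total hydrogens = 5.
Molecular formula: C5H5NS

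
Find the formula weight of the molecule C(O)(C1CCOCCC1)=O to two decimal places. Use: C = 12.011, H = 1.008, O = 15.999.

Molecular formula: C7H12O3.
M = 7×12.011 + 12×1.008 + 3×15.999 = 144.17 g/mol.

144.17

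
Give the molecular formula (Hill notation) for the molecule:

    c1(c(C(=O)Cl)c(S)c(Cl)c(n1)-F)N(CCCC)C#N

Heavy atoms from the SMILES: 11 C, 2 Cl, 1 F, 3 N, 1 O, 1 S.
Implicit hydrogens by atom environment:
  5 × C (aromatic): no H
  3 × C: 2 H each → 6
  2 × C: no H
  2 × Cl: no H
  2 × N: no H
  1 × C: 3 H
  1 × F: no H
  1 × N (aromatic): no H
  1 × O: no H
  1 × S: 1 H
  Total hydrogens = 10.
Molecular formula: C11H10Cl2FN3OS

C11H10Cl2FN3OS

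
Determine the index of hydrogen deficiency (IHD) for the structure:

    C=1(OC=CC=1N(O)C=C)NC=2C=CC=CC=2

Molecular formula from the SMILES: C12H12N2O2.
DoU = (2C + 2 + N − H − X)/2 = (2·12 + 2 + 2 − 12 − 0)/2 = 16/2 = 8.
(Structurally: 2 ring(s) + 6 π bond(s) = 8.)

8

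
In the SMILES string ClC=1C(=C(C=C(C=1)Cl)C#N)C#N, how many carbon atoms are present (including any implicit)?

The symbol for carbon appears 8 times in the SMILES. (Cl is a single chlorine, not C + l.)

8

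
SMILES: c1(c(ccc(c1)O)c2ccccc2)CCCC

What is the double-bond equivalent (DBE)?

Molecular formula from the SMILES: C16H18O.
DoU = (2C + 2 + N − H − X)/2 = (2·16 + 2 + 0 − 18 − 0)/2 = 16/2 = 8.
(Structurally: 2 ring(s) + 6 π bond(s) = 8.)

8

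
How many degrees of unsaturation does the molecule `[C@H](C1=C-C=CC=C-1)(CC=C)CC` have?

Molecular formula from the SMILES: C12H16.
DoU = (2C + 2 + N − H − X)/2 = (2·12 + 2 + 0 − 16 − 0)/2 = 10/2 = 5.
(Structurally: 1 ring(s) + 4 π bond(s) = 5.)

5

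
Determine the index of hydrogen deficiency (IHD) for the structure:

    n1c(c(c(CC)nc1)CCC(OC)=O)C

5

Molecular formula from the SMILES: C11H16N2O2.
DoU = (2C + 2 + N − H − X)/2 = (2·11 + 2 + 2 − 16 − 0)/2 = 10/2 = 5.
(Structurally: 1 ring(s) + 4 π bond(s) = 5.)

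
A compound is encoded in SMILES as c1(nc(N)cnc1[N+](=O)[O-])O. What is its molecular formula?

C4H4N4O3

Heavy atoms from the SMILES: 4 C, 4 N, 3 O.
Implicit hydrogens by atom environment:
  3 × C (aromatic): no H
  2 × N (aromatic): no H
  1 × C (aromatic): 1 H
  1 × N: 2 H
  1 × N (charge +1): no H
  1 × O: 1 H
  1 × O: no H
  1 × O (charge -1): no H
  Total hydrogens = 4.
Molecular formula: C4H4N4O3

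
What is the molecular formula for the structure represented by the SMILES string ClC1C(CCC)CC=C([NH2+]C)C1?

C10H19ClN+

Heavy atoms from the SMILES: 10 C, 1 Cl, 1 N.
Implicit hydrogens by atom environment:
  4 × C: 2 H each → 8
  3 × C: 1 H each → 3
  2 × C: 3 H each → 6
  1 × C: no H
  1 × Cl: no H
  1 × N (charge +1): 2 H
  Total hydrogens = 19.
Net charge +1.
Molecular formula: C10H19ClN+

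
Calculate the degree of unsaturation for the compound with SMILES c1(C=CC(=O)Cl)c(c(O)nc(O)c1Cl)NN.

Molecular formula from the SMILES: C8H7Cl2N3O3.
DoU = (2C + 2 + N − H − X)/2 = (2·8 + 2 + 3 − 7 − 2)/2 = 12/2 = 6.
(Structurally: 1 ring(s) + 5 π bond(s) = 6.)

6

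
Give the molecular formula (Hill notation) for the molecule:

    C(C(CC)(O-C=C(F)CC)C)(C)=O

Heavy atoms from the SMILES: 10 C, 1 F, 2 O.
Implicit hydrogens by atom environment:
  4 × C: 3 H each → 12
  3 × C: no H
  2 × C: 2 H each → 4
  2 × O: no H
  1 × C: 1 H
  1 × F: no H
  Total hydrogens = 17.
Molecular formula: C10H17FO2

C10H17FO2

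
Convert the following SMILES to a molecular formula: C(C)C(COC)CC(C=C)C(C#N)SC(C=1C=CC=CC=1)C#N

Heavy atoms from the SMILES: 19 C, 2 N, 1 O, 1 S.
Implicit hydrogens by atom environment:
  5 × C: 1 H each → 5
  5 × C (aromatic): 1 H each → 5
  4 × C: 2 H each → 8
  2 × C: 3 H each → 6
  2 × C: no H
  2 × N: no H
  1 × C (aromatic): no H
  1 × O: no H
  1 × S: no H
  Total hydrogens = 24.
Molecular formula: C19H24N2OS

C19H24N2OS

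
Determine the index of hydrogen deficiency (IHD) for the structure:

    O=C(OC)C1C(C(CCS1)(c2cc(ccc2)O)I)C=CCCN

Molecular formula from the SMILES: C17H22INO3S.
DoU = (2C + 2 + N − H − X)/2 = (2·17 + 2 + 1 − 22 − 1)/2 = 14/2 = 7.
(Structurally: 2 ring(s) + 5 π bond(s) = 7.)

7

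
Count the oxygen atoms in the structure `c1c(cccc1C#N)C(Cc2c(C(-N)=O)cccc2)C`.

The symbol for oxygen appears 1 time in the SMILES.

1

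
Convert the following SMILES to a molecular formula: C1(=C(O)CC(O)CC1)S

Heavy atoms from the SMILES: 6 C, 2 O, 1 S.
Implicit hydrogens by atom environment:
  3 × C: 2 H each → 6
  2 × C: no H
  2 × O: 1 H each → 2
  1 × C: 1 H
  1 × S: 1 H
  Total hydrogens = 10.
Molecular formula: C6H10O2S

C6H10O2S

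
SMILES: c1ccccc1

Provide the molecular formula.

C6H6

Heavy atoms from the SMILES: 6 C.
Implicit hydrogens by atom environment:
  6 × C (aromatic): 1 H each → 6
  Total hydrogens = 6.
Molecular formula: C6H6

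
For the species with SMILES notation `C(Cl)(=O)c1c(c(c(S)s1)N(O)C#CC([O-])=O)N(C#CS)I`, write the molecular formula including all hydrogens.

C10H3ClIN2O4S3-

Heavy atoms from the SMILES: 10 C, 1 Cl, 1 I, 2 N, 4 O, 3 S.
Implicit hydrogens by atom environment:
  6 × C: no H
  4 × C (aromatic): no H
  2 × N: no H
  2 × O: no H
  2 × S: 1 H each → 2
  1 × Cl: no H
  1 × I: no H
  1 × O: 1 H
  1 × O (charge -1): no H
  1 × S (aromatic): no H
  Total hydrogens = 3.
Net charge -1.
Molecular formula: C10H3ClIN2O4S3-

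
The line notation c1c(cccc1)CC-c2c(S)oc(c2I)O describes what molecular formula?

Heavy atoms from the SMILES: 12 C, 1 I, 2 O, 1 S.
Implicit hydrogens by atom environment:
  5 × C (aromatic): 1 H each → 5
  5 × C (aromatic): no H
  2 × C: 2 H each → 4
  1 × I: no H
  1 × O: 1 H
  1 × O (aromatic): no H
  1 × S: 1 H
  Total hydrogens = 11.
Molecular formula: C12H11IO2S

C12H11IO2S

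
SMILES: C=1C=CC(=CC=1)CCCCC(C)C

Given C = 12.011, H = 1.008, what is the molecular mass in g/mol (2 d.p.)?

176.30

Molecular formula: C13H20.
M = 13×12.011 + 20×1.008 = 176.30 g/mol.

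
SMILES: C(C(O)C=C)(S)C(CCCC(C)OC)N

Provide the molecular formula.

Heavy atoms from the SMILES: 11 C, 1 N, 2 O, 1 S.
Implicit hydrogens by atom environment:
  5 × C: 1 H each → 5
  4 × C: 2 H each → 8
  2 × C: 3 H each → 6
  1 × N: 2 H
  1 × O: 1 H
  1 × O: no H
  1 × S: 1 H
  Total hydrogens = 23.
Molecular formula: C11H23NO2S

C11H23NO2S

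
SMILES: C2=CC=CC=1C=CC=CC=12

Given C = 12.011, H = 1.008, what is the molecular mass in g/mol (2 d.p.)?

Molecular formula: C10H8.
M = 10×12.011 + 8×1.008 = 128.17 g/mol.

128.17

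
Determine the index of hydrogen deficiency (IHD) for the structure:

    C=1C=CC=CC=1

Molecular formula from the SMILES: C6H6.
DoU = (2C + 2 + N − H − X)/2 = (2·6 + 2 + 0 − 6 − 0)/2 = 8/2 = 4.
(Structurally: 1 ring(s) + 3 π bond(s) = 4.)

4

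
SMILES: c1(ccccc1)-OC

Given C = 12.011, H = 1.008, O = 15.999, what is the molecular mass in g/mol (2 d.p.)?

Molecular formula: C7H8O.
M = 7×12.011 + 8×1.008 + 1×15.999 = 108.14 g/mol.

108.14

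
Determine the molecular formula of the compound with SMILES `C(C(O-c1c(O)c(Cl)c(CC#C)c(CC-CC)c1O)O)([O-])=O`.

C15H16ClO6-

Heavy atoms from the SMILES: 15 C, 1 Cl, 6 O.
Implicit hydrogens by atom environment:
  6 × C (aromatic): no H
  4 × C: 2 H each → 8
  3 × O: 1 H each → 3
  2 × C: 1 H each → 2
  2 × C: no H
  2 × O: no H
  1 × C: 3 H
  1 × Cl: no H
  1 × O (charge -1): no H
  Total hydrogens = 16.
Net charge -1.
Molecular formula: C15H16ClO6-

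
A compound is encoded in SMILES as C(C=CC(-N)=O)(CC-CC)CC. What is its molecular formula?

Heavy atoms from the SMILES: 10 C, 1 N, 1 O.
Implicit hydrogens by atom environment:
  4 × C: 2 H each → 8
  3 × C: 1 H each → 3
  2 × C: 3 H each → 6
  1 × C: no H
  1 × N: 2 H
  1 × O: no H
  Total hydrogens = 19.
Molecular formula: C10H19NO

C10H19NO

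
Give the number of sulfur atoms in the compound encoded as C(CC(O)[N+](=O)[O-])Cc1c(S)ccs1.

2

The symbol for sulfur appears 2 times in the SMILES.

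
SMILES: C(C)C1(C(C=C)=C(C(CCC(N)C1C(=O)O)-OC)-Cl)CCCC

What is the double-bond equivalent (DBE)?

4

Molecular formula from the SMILES: C18H30ClNO3.
DoU = (2C + 2 + N − H − X)/2 = (2·18 + 2 + 1 − 30 − 1)/2 = 8/2 = 4.
(Structurally: 1 ring(s) + 3 π bond(s) = 4.)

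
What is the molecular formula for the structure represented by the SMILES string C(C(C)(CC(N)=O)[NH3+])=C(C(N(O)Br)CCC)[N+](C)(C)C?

[C13H29BrN4O2]2+

Heavy atoms from the SMILES: 1 Br, 13 C, 4 N, 2 O.
Implicit hydrogens by atom environment:
  5 × C: 3 H each → 15
  3 × C: 2 H each → 6
  3 × C: no H
  2 × C: 1 H each → 2
  1 × Br: no H
  1 × N (charge +1): 3 H
  1 × N: 2 H
  1 × N (charge +1): no H
  1 × N: no H
  1 × O: 1 H
  1 × O: no H
  Total hydrogens = 29.
Net charge +2.
Molecular formula: [C13H29BrN4O2]2+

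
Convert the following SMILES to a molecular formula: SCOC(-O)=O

C2H4O3S

Heavy atoms from the SMILES: 2 C, 3 O, 1 S.
Implicit hydrogens by atom environment:
  2 × O: no H
  1 × C: 2 H
  1 × C: no H
  1 × O: 1 H
  1 × S: 1 H
  Total hydrogens = 4.
Molecular formula: C2H4O3S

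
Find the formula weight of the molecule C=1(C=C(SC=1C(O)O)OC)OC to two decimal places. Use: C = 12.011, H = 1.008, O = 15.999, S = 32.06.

Molecular formula: C7H10O4S.
M = 7×12.011 + 10×1.008 + 4×15.999 + 1×32.06 = 190.21 g/mol.

190.21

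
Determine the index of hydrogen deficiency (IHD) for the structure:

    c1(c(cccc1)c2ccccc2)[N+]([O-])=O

Molecular formula from the SMILES: C12H9NO2.
DoU = (2C + 2 + N − H − X)/2 = (2·12 + 2 + 1 − 9 − 0)/2 = 18/2 = 9.
(Structurally: 2 ring(s) + 7 π bond(s) = 9.)

9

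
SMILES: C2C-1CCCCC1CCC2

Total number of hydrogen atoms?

18

Hydrogens are implicit in SMILES; fill each atom to its normal valence:
  8 × C: 2 H each → 16
  2 × C: 1 H each → 2
  Total hydrogens = 18.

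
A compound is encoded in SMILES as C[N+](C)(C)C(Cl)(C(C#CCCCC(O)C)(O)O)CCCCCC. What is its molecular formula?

C18H35ClNO3+

Heavy atoms from the SMILES: 18 C, 1 Cl, 1 N, 3 O.
Implicit hydrogens by atom environment:
  8 × C: 2 H each → 16
  5 × C: 3 H each → 15
  4 × C: no H
  3 × O: 1 H each → 3
  1 × C: 1 H
  1 × Cl: no H
  1 × N (charge +1): no H
  Total hydrogens = 35.
Net charge +1.
Molecular formula: C18H35ClNO3+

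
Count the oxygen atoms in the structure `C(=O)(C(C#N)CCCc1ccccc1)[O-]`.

2

The symbol for oxygen appears 2 times in the SMILES.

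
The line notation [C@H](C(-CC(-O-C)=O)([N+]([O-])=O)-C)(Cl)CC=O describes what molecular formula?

C8H12ClNO5

Heavy atoms from the SMILES: 8 C, 1 Cl, 1 N, 5 O.
Implicit hydrogens by atom environment:
  4 × O: no H
  2 × C: 3 H each → 6
  2 × C: 2 H each → 4
  2 × C: 1 H each → 2
  2 × C: no H
  1 × Cl: no H
  1 × N (charge +1): no H
  1 × O (charge -1): no H
  Total hydrogens = 12.
Molecular formula: C8H12ClNO5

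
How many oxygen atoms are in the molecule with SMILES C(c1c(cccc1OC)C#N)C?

The symbol for oxygen appears 1 time in the SMILES.

1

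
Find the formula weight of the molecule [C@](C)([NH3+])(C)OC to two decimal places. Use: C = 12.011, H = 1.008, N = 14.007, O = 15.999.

Molecular formula: C4H12NO+.
M = 4×12.011 + 12×1.008 + 1×14.007 + 1×15.999 = 90.15 g/mol.

90.15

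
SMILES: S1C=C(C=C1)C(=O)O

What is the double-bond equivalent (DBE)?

4

Molecular formula from the SMILES: C5H4O2S.
DoU = (2C + 2 + N − H − X)/2 = (2·5 + 2 + 0 − 4 − 0)/2 = 8/2 = 4.
(Structurally: 1 ring(s) + 3 π bond(s) = 4.)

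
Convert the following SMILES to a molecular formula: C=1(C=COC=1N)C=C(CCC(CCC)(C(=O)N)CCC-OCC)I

C18H29IN2O3

Heavy atoms from the SMILES: 18 C, 1 I, 2 N, 3 O.
Implicit hydrogens by atom environment:
  8 × C: 2 H each → 16
  3 × C: no H
  2 × C: 3 H each → 6
  2 × C (aromatic): 1 H each → 2
  2 × C (aromatic): no H
  2 × N: 2 H each → 4
  2 × O: no H
  1 × C: 1 H
  1 × I: no H
  1 × O (aromatic): no H
  Total hydrogens = 29.
Molecular formula: C18H29IN2O3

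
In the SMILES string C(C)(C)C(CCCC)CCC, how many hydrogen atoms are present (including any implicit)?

24

Hydrogens are implicit in SMILES; fill each atom to its normal valence:
  5 × C: 2 H each → 10
  4 × C: 3 H each → 12
  2 × C: 1 H each → 2
  Total hydrogens = 24.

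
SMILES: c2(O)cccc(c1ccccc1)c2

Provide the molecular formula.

C12H10O

Heavy atoms from the SMILES: 12 C, 1 O.
Implicit hydrogens by atom environment:
  9 × C (aromatic): 1 H each → 9
  3 × C (aromatic): no H
  1 × O: 1 H
  Total hydrogens = 10.
Molecular formula: C12H10O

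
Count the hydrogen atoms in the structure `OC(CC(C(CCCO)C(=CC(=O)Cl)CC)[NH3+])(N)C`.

26

Hydrogens are implicit in SMILES; fill each atom to its normal valence:
  5 × C: 2 H each → 10
  3 × C: 1 H each → 3
  3 × C: no H
  2 × C: 3 H each → 6
  2 × O: 1 H each → 2
  1 × Cl: no H
  1 × N (charge +1): 3 H
  1 × N: 2 H
  1 × O: no H
  Total hydrogens = 26.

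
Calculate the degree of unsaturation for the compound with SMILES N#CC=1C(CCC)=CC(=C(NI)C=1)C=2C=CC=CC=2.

10

Molecular formula from the SMILES: C16H15IN2.
DoU = (2C + 2 + N − H − X)/2 = (2·16 + 2 + 2 − 15 − 1)/2 = 20/2 = 10.
(Structurally: 2 ring(s) + 8 π bond(s) = 10.)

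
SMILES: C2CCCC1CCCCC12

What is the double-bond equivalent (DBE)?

2

Molecular formula from the SMILES: C10H18.
DoU = (2C + 2 + N − H − X)/2 = (2·10 + 2 + 0 − 18 − 0)/2 = 4/2 = 2.
(Structurally: 2 ring(s) + 0 π bond(s) = 2.)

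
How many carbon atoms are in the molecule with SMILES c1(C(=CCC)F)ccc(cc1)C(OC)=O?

12

The symbol for carbon appears 12 times in the SMILES. Lowercase c denotes aromatic carbon and counts toward C.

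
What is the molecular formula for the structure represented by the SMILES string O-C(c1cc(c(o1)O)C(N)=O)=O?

Heavy atoms from the SMILES: 6 C, 1 N, 5 O.
Implicit hydrogens by atom environment:
  3 × C (aromatic): no H
  2 × C: no H
  2 × O: 1 H each → 2
  2 × O: no H
  1 × C (aromatic): 1 H
  1 × N: 2 H
  1 × O (aromatic): no H
  Total hydrogens = 5.
Molecular formula: C6H5NO5

C6H5NO5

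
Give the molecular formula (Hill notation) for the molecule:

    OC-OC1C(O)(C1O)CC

Heavy atoms from the SMILES: 6 C, 4 O.
Implicit hydrogens by atom environment:
  3 × O: 1 H each → 3
  2 × C: 2 H each → 4
  2 × C: 1 H each → 2
  1 × C: 3 H
  1 × C: no H
  1 × O: no H
  Total hydrogens = 12.
Molecular formula: C6H12O4

C6H12O4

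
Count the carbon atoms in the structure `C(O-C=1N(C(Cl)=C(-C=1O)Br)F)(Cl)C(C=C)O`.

The symbol for carbon appears 8 times in the SMILES. (Cl is a single chlorine, not C + l.)

8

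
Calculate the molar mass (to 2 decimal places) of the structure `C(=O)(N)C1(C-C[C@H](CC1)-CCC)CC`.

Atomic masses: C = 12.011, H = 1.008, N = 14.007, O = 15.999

Molecular formula: C12H23NO.
M = 12×12.011 + 23×1.008 + 1×14.007 + 1×15.999 = 197.32 g/mol.

197.32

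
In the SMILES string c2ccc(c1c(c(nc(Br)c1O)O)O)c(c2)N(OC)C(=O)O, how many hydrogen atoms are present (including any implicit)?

Hydrogens are implicit in SMILES; fill each atom to its normal valence:
  7 × C (aromatic): no H
  4 × C (aromatic): 1 H each → 4
  4 × O: 1 H each → 4
  2 × O: no H
  1 × Br: no H
  1 × C: 3 H
  1 × C: no H
  1 × N (aromatic): no H
  1 × N: no H
  Total hydrogens = 11.

11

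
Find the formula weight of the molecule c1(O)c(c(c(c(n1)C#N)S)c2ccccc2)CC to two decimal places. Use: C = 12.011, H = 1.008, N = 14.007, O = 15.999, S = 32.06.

Molecular formula: C14H12N2OS.
M = 14×12.011 + 12×1.008 + 2×14.007 + 1×15.999 + 1×32.06 = 256.32 g/mol.

256.32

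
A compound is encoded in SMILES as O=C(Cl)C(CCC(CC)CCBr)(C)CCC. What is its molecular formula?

Heavy atoms from the SMILES: 1 Br, 13 C, 1 Cl, 1 O.
Implicit hydrogens by atom environment:
  7 × C: 2 H each → 14
  3 × C: 3 H each → 9
  2 × C: no H
  1 × Br: no H
  1 × C: 1 H
  1 × Cl: no H
  1 × O: no H
  Total hydrogens = 24.
Molecular formula: C13H24BrClO

C13H24BrClO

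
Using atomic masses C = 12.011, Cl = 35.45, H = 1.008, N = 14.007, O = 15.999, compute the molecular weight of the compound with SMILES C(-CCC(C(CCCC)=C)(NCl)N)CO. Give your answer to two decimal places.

234.77

Molecular formula: C11H23ClN2O.
M = 11×12.011 + 1×35.45 + 23×1.008 + 2×14.007 + 1×15.999 = 234.77 g/mol.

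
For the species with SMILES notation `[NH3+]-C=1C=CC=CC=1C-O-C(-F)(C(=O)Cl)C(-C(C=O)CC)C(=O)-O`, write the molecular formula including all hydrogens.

C15H18ClFNO5+

Heavy atoms from the SMILES: 15 C, 1 Cl, 1 F, 1 N, 5 O.
Implicit hydrogens by atom environment:
  4 × C (aromatic): 1 H each → 4
  4 × O: no H
  3 × C: 1 H each → 3
  3 × C: no H
  2 × C: 2 H each → 4
  2 × C (aromatic): no H
  1 × C: 3 H
  1 × Cl: no H
  1 × F: no H
  1 × N (charge +1): 3 H
  1 × O: 1 H
  Total hydrogens = 18.
Net charge +1.
Molecular formula: C15H18ClFNO5+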